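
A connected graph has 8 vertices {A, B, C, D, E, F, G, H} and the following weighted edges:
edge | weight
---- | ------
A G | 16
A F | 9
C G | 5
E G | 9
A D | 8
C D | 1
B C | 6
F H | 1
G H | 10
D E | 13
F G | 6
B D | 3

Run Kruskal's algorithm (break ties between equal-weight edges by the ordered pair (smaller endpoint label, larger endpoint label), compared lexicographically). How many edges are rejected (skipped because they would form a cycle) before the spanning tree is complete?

Kruskal: consider edges lightest-first.
C D (1): add — endpoints in different components.
F H (1): add — endpoints in different components.
B D (3): add — endpoints in different components.
C G (5): add — endpoints in different components.
B C (6): skip — B and C already connected.
F G (6): add — endpoints in different components.
A D (8): add — endpoints in different components.
A F (9): skip — A and F already connected.
E G (9): add — endpoints in different components.
Edges rejected before the tree was complete: 2.

2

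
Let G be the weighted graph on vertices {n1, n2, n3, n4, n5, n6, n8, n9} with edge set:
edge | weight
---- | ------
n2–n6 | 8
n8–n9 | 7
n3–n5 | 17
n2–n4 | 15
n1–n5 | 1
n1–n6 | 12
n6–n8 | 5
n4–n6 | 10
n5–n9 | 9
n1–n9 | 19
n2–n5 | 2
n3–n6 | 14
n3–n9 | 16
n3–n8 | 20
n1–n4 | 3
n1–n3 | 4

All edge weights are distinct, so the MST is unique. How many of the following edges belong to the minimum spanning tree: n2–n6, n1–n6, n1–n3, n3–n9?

2

Kruskal's algorithm — process edges by increasing weight (ties by edge label):
n1–n5 (1): add — endpoints in different components.
n2–n5 (2): add — endpoints in different components.
n1–n4 (3): add — endpoints in different components.
n1–n3 (4): add — endpoints in different components.
n6–n8 (5): add — endpoints in different components.
n8–n9 (7): add — endpoints in different components.
n2–n6 (8): add — endpoints in different components.
MST edge set: {n1–n5, n2–n5, n1–n4, n1–n3, n6–n8, n8–n9, n2–n6}.
Of the listed edges, {n2–n6, n1–n3} are in the MST → 2.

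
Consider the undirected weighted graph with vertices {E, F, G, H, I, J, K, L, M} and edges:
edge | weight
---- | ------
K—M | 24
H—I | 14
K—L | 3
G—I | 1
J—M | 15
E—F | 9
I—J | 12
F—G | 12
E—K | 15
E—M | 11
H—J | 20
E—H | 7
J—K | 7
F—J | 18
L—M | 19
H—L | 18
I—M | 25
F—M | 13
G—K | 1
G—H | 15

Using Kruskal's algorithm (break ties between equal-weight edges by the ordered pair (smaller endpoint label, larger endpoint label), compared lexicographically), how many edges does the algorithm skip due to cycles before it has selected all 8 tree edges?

Kruskal's algorithm — process edges by increasing weight (ties by edge label):
G—I (1): add — endpoints in different components.
G—K (1): add — endpoints in different components.
K—L (3): add — endpoints in different components.
E—H (7): add — endpoints in different components.
J—K (7): add — endpoints in different components.
E—F (9): add — endpoints in different components.
E—M (11): add — endpoints in different components.
F—G (12): add — endpoints in different components.
Edges rejected before the tree was complete: 0.

0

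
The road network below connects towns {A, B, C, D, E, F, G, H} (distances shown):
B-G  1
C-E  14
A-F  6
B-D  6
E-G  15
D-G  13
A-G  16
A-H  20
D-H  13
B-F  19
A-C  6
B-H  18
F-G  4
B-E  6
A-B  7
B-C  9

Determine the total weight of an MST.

42

Sort edges by weight, then run Kruskal:
B-G (1): add — endpoints in different components.
F-G (4): add — endpoints in different components.
A-C (6): add — endpoints in different components.
A-F (6): add — endpoints in different components.
B-D (6): add — endpoints in different components.
B-E (6): add — endpoints in different components.
A-B (7): skip — A and B already connected.
B-C (9): skip — B and C already connected.
D-G (13): skip — D and G already connected.
D-H (13): add — endpoints in different components.
MST edges: B-G, F-G, A-C, A-F, B-D, B-E, D-H; total weight 1+4+6+6+6+6+13 = 42.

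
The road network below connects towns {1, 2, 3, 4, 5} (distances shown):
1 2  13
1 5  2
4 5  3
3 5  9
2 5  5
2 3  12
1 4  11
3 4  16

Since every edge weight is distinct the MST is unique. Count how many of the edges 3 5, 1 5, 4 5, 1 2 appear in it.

Kruskal's algorithm — process edges by increasing weight (ties by edge label):
1 5 (2): add. Components now {1,5} {2} {3} {4}
4 5 (3): add. Components now {1,4,5} {2} {3}
2 5 (5): add. Components now {1,2,4,5} {3}
3 5 (9): add. Components now {1,2,3,4,5}
MST edge set: {1 5, 4 5, 2 5, 3 5}.
Of the listed edges, {3 5, 1 5, 4 5} are in the MST → 3.

3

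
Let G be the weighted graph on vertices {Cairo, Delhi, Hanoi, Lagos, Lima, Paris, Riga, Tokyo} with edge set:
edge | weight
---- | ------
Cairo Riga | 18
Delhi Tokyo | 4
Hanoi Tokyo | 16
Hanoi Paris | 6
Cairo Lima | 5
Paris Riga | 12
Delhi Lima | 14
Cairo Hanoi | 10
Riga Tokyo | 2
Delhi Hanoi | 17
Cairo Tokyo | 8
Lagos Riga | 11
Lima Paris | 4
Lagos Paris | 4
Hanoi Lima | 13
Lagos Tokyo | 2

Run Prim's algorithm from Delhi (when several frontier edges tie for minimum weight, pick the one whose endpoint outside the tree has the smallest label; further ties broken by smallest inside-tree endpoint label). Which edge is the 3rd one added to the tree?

Grow the tree from Delhi using Prim:
Step 1: cheapest edge leaving the tree is Delhi Tokyo (4); add Tokyo.
Step 2: cheapest edge leaving the tree is Lagos Tokyo (2); add Lagos.
Step 3: cheapest edge leaving the tree is Riga Tokyo (2); add Riga.
Step 4: cheapest edge leaving the tree is Lagos Paris (4); add Paris.
Step 5: cheapest edge leaving the tree is Lima Paris (4); add Lima.
Step 6: cheapest edge leaving the tree is Cairo Lima (5); add Cairo.
Step 7: cheapest edge leaving the tree is Hanoi Paris (6); add Hanoi.
The 3rd edge added is Riga Tokyo.

Riga-Tokyo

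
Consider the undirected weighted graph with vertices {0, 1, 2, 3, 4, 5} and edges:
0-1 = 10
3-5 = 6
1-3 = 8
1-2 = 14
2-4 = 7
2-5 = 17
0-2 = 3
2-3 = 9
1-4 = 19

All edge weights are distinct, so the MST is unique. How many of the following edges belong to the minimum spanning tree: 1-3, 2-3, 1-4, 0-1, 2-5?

2

Kruskal: consider edges lightest-first.
0-2 (3): add. Components now {0,2} {1} {3} {4} {5}
3-5 (6): add. Components now {0,2} {1} {3,5} {4}
2-4 (7): add. Components now {0,2,4} {1} {3,5}
1-3 (8): add. Components now {0,2,4} {1,3,5}
2-3 (9): add. Components now {0,1,2,3,4,5}
MST edge set: {0-2, 3-5, 2-4, 1-3, 2-3}.
Of the listed edges, {1-3, 2-3} are in the MST → 2.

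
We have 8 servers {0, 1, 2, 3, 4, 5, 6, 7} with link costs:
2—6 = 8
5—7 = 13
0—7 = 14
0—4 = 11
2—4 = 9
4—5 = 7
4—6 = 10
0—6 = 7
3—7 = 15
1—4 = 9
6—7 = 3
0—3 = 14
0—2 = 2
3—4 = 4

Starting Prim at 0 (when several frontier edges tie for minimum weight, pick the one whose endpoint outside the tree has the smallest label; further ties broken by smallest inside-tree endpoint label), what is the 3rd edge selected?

Grow the tree from 0 using Prim:
Step 1: cheapest edge leaving the tree is 0—2 (2); add 2.
Step 2: cheapest edge leaving the tree is 0—6 (7); add 6.
Step 3: cheapest edge leaving the tree is 6—7 (3); add 7.
Step 4: cheapest edge leaving the tree is 2—4 (9); add 4.
Step 5: cheapest edge leaving the tree is 3—4 (4); add 3.
Step 6: cheapest edge leaving the tree is 4—5 (7); add 5.
Step 7: cheapest edge leaving the tree is 1—4 (9); add 1.
The 3rd edge added is 6—7.

6-7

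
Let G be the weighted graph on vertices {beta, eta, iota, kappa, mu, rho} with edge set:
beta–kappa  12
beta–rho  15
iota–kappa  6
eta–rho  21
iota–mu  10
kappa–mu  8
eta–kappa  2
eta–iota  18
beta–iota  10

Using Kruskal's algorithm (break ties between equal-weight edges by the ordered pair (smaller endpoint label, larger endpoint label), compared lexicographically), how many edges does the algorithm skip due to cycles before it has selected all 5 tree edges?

2

Kruskal's algorithm — process edges by increasing weight (ties by edge label):
eta–kappa (2): add. Components now {iota} {mu} {eta,kappa} {rho} {beta}
iota–kappa (6): add. Components now {eta,iota,kappa} {mu} {rho} {beta}
kappa–mu (8): add. Components now {eta,iota,kappa,mu} {rho} {beta}
beta–iota (10): add. Components now {beta,eta,iota,kappa,mu} {rho}
iota–mu (10): skip — iota and mu already connected.
beta–kappa (12): skip — kappa and beta already connected.
beta–rho (15): add. Components now {beta,eta,iota,kappa,mu,rho}
Edges rejected before the tree was complete: 2.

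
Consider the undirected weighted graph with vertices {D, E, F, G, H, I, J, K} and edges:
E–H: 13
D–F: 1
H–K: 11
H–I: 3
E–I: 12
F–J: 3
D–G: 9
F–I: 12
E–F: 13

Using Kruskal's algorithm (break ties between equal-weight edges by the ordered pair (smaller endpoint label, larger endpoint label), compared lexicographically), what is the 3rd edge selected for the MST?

H-I

Kruskal's algorithm — process edges by increasing weight (ties by edge label):
D–F (1): add — endpoints in different components.
F–J (3): add — endpoints in different components.
H–I (3): add — endpoints in different components.
D–G (9): add — endpoints in different components.
H–K (11): add — endpoints in different components.
E–I (12): add — endpoints in different components.
F–I (12): add — endpoints in different components.
The 3rd edge added is H–I.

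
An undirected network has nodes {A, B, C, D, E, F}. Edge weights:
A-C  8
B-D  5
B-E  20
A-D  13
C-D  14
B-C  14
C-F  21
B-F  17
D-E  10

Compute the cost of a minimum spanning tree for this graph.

53

Kruskal: consider edges lightest-first.
B-D (5): add. Components now {A} {B,D} {C} {E} {F}
A-C (8): add. Components now {A,C} {B,D} {E} {F}
D-E (10): add. Components now {A,C} {B,D,E} {F}
A-D (13): add. Components now {A,B,C,D,E} {F}
B-C (14): skip — B and C already connected.
C-D (14): skip — C and D already connected.
B-F (17): add. Components now {A,B,C,D,E,F}
MST edges: B-D, A-C, D-E, A-D, B-F; total weight 5+8+10+13+17 = 53.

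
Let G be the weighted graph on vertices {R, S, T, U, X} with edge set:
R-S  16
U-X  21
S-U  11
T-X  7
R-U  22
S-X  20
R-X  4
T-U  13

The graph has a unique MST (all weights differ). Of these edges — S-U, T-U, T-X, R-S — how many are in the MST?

Sort edges by weight, then run Kruskal:
R-X (4): add. Components now {U} {S} {R,X} {T}
T-X (7): add. Components now {U} {S} {R,T,X}
S-U (11): add. Components now {S,U} {R,T,X}
T-U (13): add. Components now {R,S,T,U,X}
MST edge set: {R-X, T-X, S-U, T-U}.
Of the listed edges, {S-U, T-U, T-X} are in the MST → 3.

3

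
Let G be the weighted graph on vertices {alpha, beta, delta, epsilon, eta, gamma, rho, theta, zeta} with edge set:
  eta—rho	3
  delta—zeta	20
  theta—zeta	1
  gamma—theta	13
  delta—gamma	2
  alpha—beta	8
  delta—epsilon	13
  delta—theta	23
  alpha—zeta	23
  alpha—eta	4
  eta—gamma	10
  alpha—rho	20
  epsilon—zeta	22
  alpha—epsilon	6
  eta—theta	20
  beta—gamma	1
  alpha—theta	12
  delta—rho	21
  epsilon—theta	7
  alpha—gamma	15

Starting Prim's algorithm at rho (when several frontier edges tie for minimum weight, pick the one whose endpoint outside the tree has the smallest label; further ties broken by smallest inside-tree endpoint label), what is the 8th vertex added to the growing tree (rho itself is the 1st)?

Prim's algorithm from rho:
Step 1: cheapest edge leaving the tree is eta—rho (3); add eta.
Step 2: cheapest edge leaving the tree is alpha—eta (4); add alpha.
Step 3: cheapest edge leaving the tree is alpha—epsilon (6); add epsilon.
Step 4: cheapest edge leaving the tree is epsilon—theta (7); add theta.
Step 5: cheapest edge leaving the tree is theta—zeta (1); add zeta.
Step 6: cheapest edge leaving the tree is alpha—beta (8); add beta.
Step 7: cheapest edge leaving the tree is beta—gamma (1); add gamma.
Step 8: cheapest edge leaving the tree is delta—gamma (2); add delta.
Vertex order: rho, eta, alpha, epsilon, theta, zeta, beta, gamma, delta. The 8th vertex is gamma.

gamma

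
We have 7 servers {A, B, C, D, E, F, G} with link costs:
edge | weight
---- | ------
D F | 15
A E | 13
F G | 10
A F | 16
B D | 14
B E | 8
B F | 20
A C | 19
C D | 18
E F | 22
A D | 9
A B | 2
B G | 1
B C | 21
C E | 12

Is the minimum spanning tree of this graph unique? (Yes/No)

Yes

Sort edges by weight, then run Kruskal:
B G (1): add. Components now {A} {B,G} {C} {D} {E} {F}
A B (2): add. Components now {A,B,G} {C} {D} {E} {F}
B E (8): add. Components now {A,B,E,G} {C} {D} {F}
A D (9): add. Components now {A,B,D,E,G} {C} {F}
F G (10): add. Components now {A,B,D,E,F,G} {C}
C E (12): add. Components now {A,B,C,D,E,F,G}
Every non-tree edge has weight strictly greater than the heaviest edge on the tree path between its endpoints, so the MST is unique.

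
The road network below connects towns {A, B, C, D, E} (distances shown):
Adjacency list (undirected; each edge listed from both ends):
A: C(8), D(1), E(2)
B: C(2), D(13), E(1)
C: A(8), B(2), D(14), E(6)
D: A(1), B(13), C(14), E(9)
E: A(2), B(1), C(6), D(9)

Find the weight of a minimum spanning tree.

Kruskal's algorithm — process edges by increasing weight (ties by edge label):
A-D (1): add. Components now {A,D} {B} {C} {E}
B-E (1): add. Components now {A,D} {B,E} {C}
A-E (2): add. Components now {A,B,D,E} {C}
B-C (2): add. Components now {A,B,C,D,E}
MST edges: A-D, B-E, A-E, B-C; total weight 1+1+2+2 = 6.

6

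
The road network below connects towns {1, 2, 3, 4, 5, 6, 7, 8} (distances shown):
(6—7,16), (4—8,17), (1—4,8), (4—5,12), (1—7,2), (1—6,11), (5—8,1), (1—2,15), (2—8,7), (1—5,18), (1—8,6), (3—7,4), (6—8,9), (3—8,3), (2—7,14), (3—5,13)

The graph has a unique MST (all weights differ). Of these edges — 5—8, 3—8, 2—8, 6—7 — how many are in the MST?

Sort edges by weight, then run Kruskal:
5—8 (1): add — endpoints in different components.
1—7 (2): add — endpoints in different components.
3—8 (3): add — endpoints in different components.
3—7 (4): add — endpoints in different components.
1—8 (6): skip — 1 and 8 already connected.
2—8 (7): add — endpoints in different components.
1—4 (8): add — endpoints in different components.
6—8 (9): add — endpoints in different components.
MST edge set: {5—8, 1—7, 3—8, 3—7, 2—8, 1—4, 6—8}.
Of the listed edges, {5—8, 3—8, 2—8} are in the MST → 3.

3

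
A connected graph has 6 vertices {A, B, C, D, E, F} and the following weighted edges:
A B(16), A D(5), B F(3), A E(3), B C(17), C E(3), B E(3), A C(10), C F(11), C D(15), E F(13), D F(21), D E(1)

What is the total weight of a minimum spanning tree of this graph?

13

Grow the tree from C using Prim:
Step 1: frontier [C E 3, A C 10, C F 11, C D 15, B C 17] → take C E (3); add E.
Step 2: frontier [A C 10, C F 11, C D 15, B C 17, D E 1, A E 3, B E 3, E F 13] → take D E (1); add D.
Step 3: frontier [A C 10, C F 11, B C 17, A D 5, D F 21, A E 3, B E 3, E F 13] → take A E (3); add A.
Step 4: frontier [A B 16, C F 11, B C 17, D F 21, B E 3, E F 13] → take B E (3); add B.
Step 5: frontier [B F 3, C F 11, D F 21, E F 13] → take B F (3); add F.
MST edges: C E, D E, A E, B E, B F; total weight 3+1+3+3+3 = 13.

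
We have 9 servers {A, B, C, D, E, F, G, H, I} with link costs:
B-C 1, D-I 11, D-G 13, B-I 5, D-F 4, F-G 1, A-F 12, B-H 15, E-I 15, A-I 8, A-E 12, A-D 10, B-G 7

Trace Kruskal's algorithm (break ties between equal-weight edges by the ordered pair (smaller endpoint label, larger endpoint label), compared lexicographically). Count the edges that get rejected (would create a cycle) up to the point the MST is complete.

Kruskal: consider edges lightest-first.
B-C (1): add — endpoints in different components.
F-G (1): add — endpoints in different components.
D-F (4): add — endpoints in different components.
B-I (5): add — endpoints in different components.
B-G (7): add — endpoints in different components.
A-I (8): add — endpoints in different components.
A-D (10): skip — A and D already connected.
D-I (11): skip — D and I already connected.
A-E (12): add — endpoints in different components.
A-F (12): skip — A and F already connected.
D-G (13): skip — D and G already connected.
B-H (15): add — endpoints in different components.
Edges rejected before the tree was complete: 4.

4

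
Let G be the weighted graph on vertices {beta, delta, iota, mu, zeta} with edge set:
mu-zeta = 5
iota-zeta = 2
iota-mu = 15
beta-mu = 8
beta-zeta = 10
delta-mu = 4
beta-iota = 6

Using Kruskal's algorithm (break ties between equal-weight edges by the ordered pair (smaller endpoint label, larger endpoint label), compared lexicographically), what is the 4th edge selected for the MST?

beta-iota

Kruskal: consider edges lightest-first.
iota-zeta (2): add. Components now {iota,zeta} {delta} {mu} {beta}
delta-mu (4): add. Components now {iota,zeta} {delta,mu} {beta}
mu-zeta (5): add. Components now {delta,iota,mu,zeta} {beta}
beta-iota (6): add. Components now {beta,delta,iota,mu,zeta}
The 4th edge added is beta-iota.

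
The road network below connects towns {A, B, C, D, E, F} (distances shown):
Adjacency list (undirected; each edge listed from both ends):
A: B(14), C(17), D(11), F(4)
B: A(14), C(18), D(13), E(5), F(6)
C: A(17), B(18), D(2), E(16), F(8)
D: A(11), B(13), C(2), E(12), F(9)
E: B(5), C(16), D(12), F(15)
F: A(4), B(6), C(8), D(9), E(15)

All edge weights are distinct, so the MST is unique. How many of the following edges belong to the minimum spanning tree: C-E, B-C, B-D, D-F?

Sort edges by weight, then run Kruskal:
C-D (2): add. Components now {A} {B} {C,D} {E} {F}
A-F (4): add. Components now {A,F} {B} {C,D} {E}
B-E (5): add. Components now {A,F} {B,E} {C,D}
B-F (6): add. Components now {A,B,E,F} {C,D}
C-F (8): add. Components now {A,B,C,D,E,F}
MST edge set: {C-D, A-F, B-E, B-F, C-F}.
Of the listed edges, {} are in the MST → 0.

0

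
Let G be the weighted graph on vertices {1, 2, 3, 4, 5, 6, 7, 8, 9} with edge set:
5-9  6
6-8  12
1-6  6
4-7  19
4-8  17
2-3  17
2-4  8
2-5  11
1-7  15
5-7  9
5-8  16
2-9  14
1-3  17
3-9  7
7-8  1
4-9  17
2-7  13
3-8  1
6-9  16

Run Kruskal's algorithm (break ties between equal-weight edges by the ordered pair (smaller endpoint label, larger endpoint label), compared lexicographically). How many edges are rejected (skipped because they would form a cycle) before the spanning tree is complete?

Kruskal's algorithm — process edges by increasing weight (ties by edge label):
3-8 (1): add — endpoints in different components.
7-8 (1): add — endpoints in different components.
1-6 (6): add — endpoints in different components.
5-9 (6): add — endpoints in different components.
3-9 (7): add — endpoints in different components.
2-4 (8): add — endpoints in different components.
5-7 (9): skip — 5 and 7 already connected.
2-5 (11): add — endpoints in different components.
6-8 (12): add — endpoints in different components.
Edges rejected before the tree was complete: 1.

1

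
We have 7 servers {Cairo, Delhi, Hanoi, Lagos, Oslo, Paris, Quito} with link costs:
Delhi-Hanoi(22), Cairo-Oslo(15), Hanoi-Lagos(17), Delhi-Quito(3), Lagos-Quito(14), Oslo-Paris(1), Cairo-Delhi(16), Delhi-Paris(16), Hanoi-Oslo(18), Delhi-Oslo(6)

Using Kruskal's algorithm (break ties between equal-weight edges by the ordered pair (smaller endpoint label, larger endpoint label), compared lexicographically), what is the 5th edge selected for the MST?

Kruskal's algorithm — process edges by increasing weight (ties by edge label):
Oslo-Paris (1): add. Components now {Delhi} {Oslo,Paris} {Hanoi} {Quito} {Cairo} {Lagos}
Delhi-Quito (3): add. Components now {Delhi,Quito} {Oslo,Paris} {Hanoi} {Cairo} {Lagos}
Delhi-Oslo (6): add. Components now {Delhi,Oslo,Paris,Quito} {Hanoi} {Cairo} {Lagos}
Lagos-Quito (14): add. Components now {Delhi,Lagos,Oslo,Paris,Quito} {Hanoi} {Cairo}
Cairo-Oslo (15): add. Components now {Cairo,Delhi,Lagos,Oslo,Paris,Quito} {Hanoi}
Cairo-Delhi (16): skip — Delhi and Cairo already connected.
Delhi-Paris (16): skip — Delhi and Paris already connected.
Hanoi-Lagos (17): add. Components now {Cairo,Delhi,Hanoi,Lagos,Oslo,Paris,Quito}
The 5th edge added is Cairo-Oslo.

Cairo-Oslo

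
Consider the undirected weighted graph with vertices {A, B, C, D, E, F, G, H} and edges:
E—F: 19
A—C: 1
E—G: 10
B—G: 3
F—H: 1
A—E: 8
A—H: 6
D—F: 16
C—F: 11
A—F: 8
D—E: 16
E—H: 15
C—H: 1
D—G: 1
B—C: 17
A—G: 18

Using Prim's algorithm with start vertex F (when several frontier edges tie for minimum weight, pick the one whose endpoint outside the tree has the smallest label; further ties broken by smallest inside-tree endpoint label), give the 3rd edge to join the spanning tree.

Prim's algorithm from F:
Step 1: cheapest edge leaving the tree is F—H (1); add H.
Step 2: cheapest edge leaving the tree is C—H (1); add C.
Step 3: cheapest edge leaving the tree is A—C (1); add A.
Step 4: cheapest edge leaving the tree is A—E (8); add E.
Step 5: cheapest edge leaving the tree is E—G (10); add G.
Step 6: cheapest edge leaving the tree is D—G (1); add D.
Step 7: cheapest edge leaving the tree is B—G (3); add B.
The 3rd edge added is A—C.

A-C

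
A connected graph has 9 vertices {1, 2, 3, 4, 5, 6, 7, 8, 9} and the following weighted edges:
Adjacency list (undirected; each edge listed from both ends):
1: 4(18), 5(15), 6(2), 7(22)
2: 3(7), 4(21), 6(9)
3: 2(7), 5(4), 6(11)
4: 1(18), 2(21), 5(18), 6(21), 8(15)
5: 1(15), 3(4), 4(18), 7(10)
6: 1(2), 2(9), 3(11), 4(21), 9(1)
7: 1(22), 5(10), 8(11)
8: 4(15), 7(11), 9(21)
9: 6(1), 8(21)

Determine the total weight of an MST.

59

Grow the tree from 7 using Prim:
Step 1: cheapest edge leaving the tree is 5 7 (10); add 5.
Step 2: cheapest edge leaving the tree is 3 5 (4); add 3.
Step 3: cheapest edge leaving the tree is 2 3 (7); add 2.
Step 4: cheapest edge leaving the tree is 2 6 (9); add 6.
Step 5: cheapest edge leaving the tree is 6 9 (1); add 9.
Step 6: cheapest edge leaving the tree is 1 6 (2); add 1.
Step 7: cheapest edge leaving the tree is 7 8 (11); add 8.
Step 8: cheapest edge leaving the tree is 4 8 (15); add 4.
MST edges: 5 7, 3 5, 2 3, 2 6, 6 9, 1 6, 7 8, 4 8; total weight 10+4+7+9+1+2+11+15 = 59.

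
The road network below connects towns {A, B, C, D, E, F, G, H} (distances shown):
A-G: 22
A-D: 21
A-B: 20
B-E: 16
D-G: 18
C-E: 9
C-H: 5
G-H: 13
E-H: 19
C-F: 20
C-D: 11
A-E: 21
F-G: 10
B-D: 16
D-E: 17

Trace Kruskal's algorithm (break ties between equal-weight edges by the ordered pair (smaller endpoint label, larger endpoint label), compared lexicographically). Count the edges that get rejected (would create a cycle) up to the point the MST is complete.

Kruskal's algorithm — process edges by increasing weight (ties by edge label):
C-H (5): add — endpoints in different components.
C-E (9): add — endpoints in different components.
F-G (10): add — endpoints in different components.
C-D (11): add — endpoints in different components.
G-H (13): add — endpoints in different components.
B-D (16): add — endpoints in different components.
B-E (16): skip — B and E already connected.
D-E (17): skip — D and E already connected.
D-G (18): skip — D and G already connected.
E-H (19): skip — E and H already connected.
A-B (20): add — endpoints in different components.
Edges rejected before the tree was complete: 4.

4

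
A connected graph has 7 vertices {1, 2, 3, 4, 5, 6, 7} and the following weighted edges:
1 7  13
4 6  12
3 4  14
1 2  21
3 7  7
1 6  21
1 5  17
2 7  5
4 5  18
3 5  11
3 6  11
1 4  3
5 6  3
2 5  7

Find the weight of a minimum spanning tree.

Sort edges by weight, then run Kruskal:
1 4 (3): add — endpoints in different components.
5 6 (3): add — endpoints in different components.
2 7 (5): add — endpoints in different components.
2 5 (7): add — endpoints in different components.
3 7 (7): add — endpoints in different components.
3 5 (11): skip — 3 and 5 already connected.
3 6 (11): skip — 3 and 6 already connected.
4 6 (12): add — endpoints in different components.
MST edges: 1 4, 5 6, 2 7, 2 5, 3 7, 4 6; total weight 3+3+5+7+7+12 = 37.

37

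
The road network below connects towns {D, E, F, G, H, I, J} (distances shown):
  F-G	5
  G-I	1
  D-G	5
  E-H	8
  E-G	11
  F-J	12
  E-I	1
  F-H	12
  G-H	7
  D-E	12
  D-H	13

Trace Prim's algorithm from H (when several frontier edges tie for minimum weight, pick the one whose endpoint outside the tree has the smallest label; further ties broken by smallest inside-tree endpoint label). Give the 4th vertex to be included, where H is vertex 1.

Grow the tree from H using Prim:
Step 1: cheapest edge leaving the tree is G-H (7); add G.
Step 2: cheapest edge leaving the tree is G-I (1); add I.
Step 3: cheapest edge leaving the tree is E-I (1); add E.
Step 4: cheapest edge leaving the tree is D-G (5); add D.
Step 5: cheapest edge leaving the tree is F-G (5); add F.
Step 6: cheapest edge leaving the tree is F-J (12); add J.
Vertex order: H, G, I, E, D, F, J. The 4th vertex is E.

E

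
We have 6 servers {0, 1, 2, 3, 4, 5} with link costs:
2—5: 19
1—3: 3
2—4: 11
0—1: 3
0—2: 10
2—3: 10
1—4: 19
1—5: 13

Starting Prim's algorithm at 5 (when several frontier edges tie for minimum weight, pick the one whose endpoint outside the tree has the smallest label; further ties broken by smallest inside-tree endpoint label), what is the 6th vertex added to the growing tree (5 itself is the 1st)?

Prim's algorithm from 5:
Step 1: frontier [1—5 13, 2—5 19] → take 1—5 (13); add 1.
Step 2: frontier [0—1 3, 1—3 3, 1—4 19, 2—5 19] → take 0—1 (3); add 0.
Step 3: frontier [0—2 10, 1—3 3, 1—4 19, 2—5 19] → take 1—3 (3); add 3.
Step 4: frontier [0—2 10, 1—4 19, 2—3 10, 2—5 19] → take 0—2 (10); add 2.
Step 5: frontier [1—4 19, 2—4 11] → take 2—4 (11); add 4.
Vertex order: 5, 1, 0, 3, 2, 4. The 6th vertex is 4.

4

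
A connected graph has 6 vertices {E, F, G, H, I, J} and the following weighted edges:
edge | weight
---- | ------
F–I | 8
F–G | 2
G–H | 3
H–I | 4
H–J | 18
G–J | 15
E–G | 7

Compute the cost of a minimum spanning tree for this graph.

Prim's algorithm from I:
Step 1: frontier [H–I 4, F–I 8] → take H–I (4); add H.
Step 2: frontier [G–H 3, H–J 18, F–I 8] → take G–H (3); add G.
Step 3: frontier [F–G 2, E–G 7, G–J 15, H–J 18, F–I 8] → take F–G (2); add F.
Step 4: frontier [E–G 7, G–J 15, H–J 18] → take E–G (7); add E.
Step 5: frontier [G–J 15, H–J 18] → take G–J (15); add J.
MST edges: H–I, G–H, F–G, E–G, G–J; total weight 4+3+2+7+15 = 31.

31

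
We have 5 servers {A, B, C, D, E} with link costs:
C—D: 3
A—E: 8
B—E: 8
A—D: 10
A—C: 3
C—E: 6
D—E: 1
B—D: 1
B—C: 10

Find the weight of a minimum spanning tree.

Prim, starting at E.
Step 1: frontier [D—E 1, C—E 6, A—E 8, B—E 8] → take D—E (1); add D.
Step 2: frontier [B—D 1, C—D 3, A—D 10, C—E 6, A—E 8, B—E 8] → take B—D (1); add B.
Step 3: frontier [B—C 10, C—D 3, A—D 10, C—E 6, A—E 8] → take C—D (3); add C.
Step 4: frontier [A—C 3, A—D 10, A—E 8] → take A—C (3); add A.
MST edges: D—E, B—D, C—D, A—C; total weight 1+1+3+3 = 8.

8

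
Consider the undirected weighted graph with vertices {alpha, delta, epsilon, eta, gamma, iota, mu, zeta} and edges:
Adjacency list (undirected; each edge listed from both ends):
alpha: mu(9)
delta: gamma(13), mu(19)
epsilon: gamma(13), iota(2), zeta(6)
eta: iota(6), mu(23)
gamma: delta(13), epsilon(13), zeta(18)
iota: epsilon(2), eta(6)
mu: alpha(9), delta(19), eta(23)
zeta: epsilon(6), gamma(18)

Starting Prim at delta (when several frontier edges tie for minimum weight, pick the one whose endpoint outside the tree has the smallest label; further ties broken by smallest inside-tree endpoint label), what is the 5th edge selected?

epsilon-zeta

Prim's algorithm from delta:
Step 1: cheapest edge leaving the tree is delta-gamma (13); add gamma.
Step 2: cheapest edge leaving the tree is epsilon-gamma (13); add epsilon.
Step 3: cheapest edge leaving the tree is epsilon-iota (2); add iota.
Step 4: cheapest edge leaving the tree is eta-iota (6); add eta.
Step 5: cheapest edge leaving the tree is epsilon-zeta (6); add zeta.
Step 6: cheapest edge leaving the tree is delta-mu (19); add mu.
Step 7: cheapest edge leaving the tree is alpha-mu (9); add alpha.
The 5th edge added is epsilon-zeta.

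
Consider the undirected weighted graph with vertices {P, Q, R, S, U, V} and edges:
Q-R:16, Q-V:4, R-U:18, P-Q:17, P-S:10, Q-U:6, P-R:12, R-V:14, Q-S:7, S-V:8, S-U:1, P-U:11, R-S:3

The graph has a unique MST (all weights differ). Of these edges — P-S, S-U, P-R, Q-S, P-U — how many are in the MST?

Kruskal's algorithm — process edges by increasing weight (ties by edge label):
S-U (1): add — endpoints in different components.
R-S (3): add — endpoints in different components.
Q-V (4): add — endpoints in different components.
Q-U (6): add — endpoints in different components.
Q-S (7): skip — S and Q already connected.
S-V (8): skip — V and S already connected.
P-S (10): add — endpoints in different components.
MST edge set: {S-U, R-S, Q-V, Q-U, P-S}.
Of the listed edges, {P-S, S-U} are in the MST → 2.

2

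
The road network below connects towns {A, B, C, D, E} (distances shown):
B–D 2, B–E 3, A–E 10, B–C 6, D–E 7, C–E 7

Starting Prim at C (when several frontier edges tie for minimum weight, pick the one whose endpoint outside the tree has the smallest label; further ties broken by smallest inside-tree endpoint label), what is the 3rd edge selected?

B-E

Grow the tree from C using Prim:
Step 1: cheapest edge leaving the tree is B–C (6); add B.
Step 2: cheapest edge leaving the tree is B–D (2); add D.
Step 3: cheapest edge leaving the tree is B–E (3); add E.
Step 4: cheapest edge leaving the tree is A–E (10); add A.
The 3rd edge added is B–E.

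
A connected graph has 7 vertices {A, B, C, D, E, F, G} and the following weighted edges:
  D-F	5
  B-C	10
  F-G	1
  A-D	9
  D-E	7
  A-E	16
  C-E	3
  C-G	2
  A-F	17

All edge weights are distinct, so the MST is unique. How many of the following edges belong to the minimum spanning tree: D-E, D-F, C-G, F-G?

Kruskal's algorithm — process edges by increasing weight (ties by edge label):
F-G (1): add. Components now {A} {B} {C} {D} {E} {F,G}
C-G (2): add. Components now {A} {B} {C,F,G} {D} {E}
C-E (3): add. Components now {A} {B} {C,E,F,G} {D}
D-F (5): add. Components now {A} {B} {C,D,E,F,G}
D-E (7): skip — D and E already connected.
A-D (9): add. Components now {A,C,D,E,F,G} {B}
B-C (10): add. Components now {A,B,C,D,E,F,G}
MST edge set: {F-G, C-G, C-E, D-F, A-D, B-C}.
Of the listed edges, {D-F, C-G, F-G} are in the MST → 3.

3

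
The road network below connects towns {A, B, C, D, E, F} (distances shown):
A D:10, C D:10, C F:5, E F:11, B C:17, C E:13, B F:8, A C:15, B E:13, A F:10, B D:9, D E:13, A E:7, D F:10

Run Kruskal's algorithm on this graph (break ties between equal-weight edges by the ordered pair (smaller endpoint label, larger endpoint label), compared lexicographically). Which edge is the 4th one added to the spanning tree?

Kruskal: consider edges lightest-first.
C F (5): add — endpoints in different components.
A E (7): add — endpoints in different components.
B F (8): add — endpoints in different components.
B D (9): add — endpoints in different components.
A D (10): add — endpoints in different components.
The 4th edge added is B D.

B-D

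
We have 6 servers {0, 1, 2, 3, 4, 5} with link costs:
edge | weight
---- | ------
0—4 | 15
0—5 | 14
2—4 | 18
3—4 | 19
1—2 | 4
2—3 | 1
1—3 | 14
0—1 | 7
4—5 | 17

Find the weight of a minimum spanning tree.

41

Prim's algorithm from 4:
Step 1: frontier [0—4 15, 4—5 17, 2—4 18, 3—4 19] → take 0—4 (15); add 0.
Step 2: frontier [0—1 7, 0—5 14, 4—5 17, 2—4 18, 3—4 19] → take 0—1 (7); add 1.
Step 3: frontier [0—5 14, 1—2 4, 1—3 14, 4—5 17, 2—4 18, 3—4 19] → take 1—2 (4); add 2.
Step 4: frontier [0—5 14, 1—3 14, 2—3 1, 4—5 17, 3—4 19] → take 2—3 (1); add 3.
Step 5: frontier [0—5 14, 4—5 17] → take 0—5 (14); add 5.
MST edges: 0—4, 0—1, 1—2, 2—3, 0—5; total weight 15+7+4+1+14 = 41.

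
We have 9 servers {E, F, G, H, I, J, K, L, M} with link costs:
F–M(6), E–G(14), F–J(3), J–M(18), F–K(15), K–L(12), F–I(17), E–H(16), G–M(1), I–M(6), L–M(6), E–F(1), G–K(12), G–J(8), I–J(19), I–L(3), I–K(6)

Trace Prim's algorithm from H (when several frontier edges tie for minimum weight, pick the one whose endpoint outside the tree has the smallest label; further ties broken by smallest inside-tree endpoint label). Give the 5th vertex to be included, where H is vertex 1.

M

Prim's algorithm from H:
Step 1: cheapest edge leaving the tree is E–H (16); add E.
Step 2: cheapest edge leaving the tree is E–F (1); add F.
Step 3: cheapest edge leaving the tree is F–J (3); add J.
Step 4: cheapest edge leaving the tree is F–M (6); add M.
Step 5: cheapest edge leaving the tree is G–M (1); add G.
Step 6: cheapest edge leaving the tree is I–M (6); add I.
Step 7: cheapest edge leaving the tree is I–L (3); add L.
Step 8: cheapest edge leaving the tree is I–K (6); add K.
Vertex order: H, E, F, J, M, G, I, L, K. The 5th vertex is M.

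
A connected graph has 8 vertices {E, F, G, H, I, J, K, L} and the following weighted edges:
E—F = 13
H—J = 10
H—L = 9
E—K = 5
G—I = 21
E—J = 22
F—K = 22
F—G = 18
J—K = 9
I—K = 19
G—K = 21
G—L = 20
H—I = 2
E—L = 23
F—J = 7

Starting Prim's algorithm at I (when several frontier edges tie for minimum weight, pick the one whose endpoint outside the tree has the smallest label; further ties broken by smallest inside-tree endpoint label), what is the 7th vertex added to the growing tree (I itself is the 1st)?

E

Prim, starting at I.
Step 1: cheapest edge leaving the tree is H—I (2); add H.
Step 2: cheapest edge leaving the tree is H—L (9); add L.
Step 3: cheapest edge leaving the tree is H—J (10); add J.
Step 4: cheapest edge leaving the tree is F—J (7); add F.
Step 5: cheapest edge leaving the tree is J—K (9); add K.
Step 6: cheapest edge leaving the tree is E—K (5); add E.
Step 7: cheapest edge leaving the tree is F—G (18); add G.
Vertex order: I, H, L, J, F, K, E, G. The 7th vertex is E.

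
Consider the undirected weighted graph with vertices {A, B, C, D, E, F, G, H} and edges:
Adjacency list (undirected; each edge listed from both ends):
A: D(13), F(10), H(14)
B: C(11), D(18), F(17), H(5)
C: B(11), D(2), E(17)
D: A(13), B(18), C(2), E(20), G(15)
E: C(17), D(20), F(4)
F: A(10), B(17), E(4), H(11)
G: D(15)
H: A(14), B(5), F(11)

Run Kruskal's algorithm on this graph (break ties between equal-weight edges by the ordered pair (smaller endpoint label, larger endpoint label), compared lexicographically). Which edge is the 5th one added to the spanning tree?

Sort edges by weight, then run Kruskal:
C D (2): add — endpoints in different components.
E F (4): add — endpoints in different components.
B H (5): add — endpoints in different components.
A F (10): add — endpoints in different components.
B C (11): add — endpoints in different components.
F H (11): add — endpoints in different components.
A D (13): skip — A and D already connected.
A H (14): skip — A and H already connected.
D G (15): add — endpoints in different components.
The 5th edge added is B C.

B-C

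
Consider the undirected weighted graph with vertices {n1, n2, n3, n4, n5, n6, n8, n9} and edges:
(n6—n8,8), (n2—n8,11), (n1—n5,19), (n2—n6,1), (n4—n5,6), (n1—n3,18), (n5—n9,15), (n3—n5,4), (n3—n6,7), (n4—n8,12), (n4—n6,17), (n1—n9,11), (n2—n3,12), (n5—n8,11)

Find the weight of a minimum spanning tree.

Kruskal's algorithm — process edges by increasing weight (ties by edge label):
n2—n6 (1): add — endpoints in different components.
n3—n5 (4): add — endpoints in different components.
n4—n5 (6): add — endpoints in different components.
n3—n6 (7): add — endpoints in different components.
n6—n8 (8): add — endpoints in different components.
n1—n9 (11): add — endpoints in different components.
n2—n8 (11): skip — n8 and n2 already connected.
n5—n8 (11): skip — n8 and n5 already connected.
n2—n3 (12): skip — n3 and n2 already connected.
n4—n8 (12): skip — n8 and n4 already connected.
n5—n9 (15): add — endpoints in different components.
MST edges: n2—n6, n3—n5, n4—n5, n3—n6, n6—n8, n1—n9, n5—n9; total weight 1+4+6+7+8+11+15 = 52.

52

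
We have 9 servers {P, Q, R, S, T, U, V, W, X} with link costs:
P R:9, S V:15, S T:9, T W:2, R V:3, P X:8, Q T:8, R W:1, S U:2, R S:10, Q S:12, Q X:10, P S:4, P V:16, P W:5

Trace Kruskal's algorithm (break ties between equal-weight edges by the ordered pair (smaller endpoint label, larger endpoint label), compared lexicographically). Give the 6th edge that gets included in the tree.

Kruskal: consider edges lightest-first.
R W (1): add — endpoints in different components.
S U (2): add — endpoints in different components.
T W (2): add — endpoints in different components.
R V (3): add — endpoints in different components.
P S (4): add — endpoints in different components.
P W (5): add — endpoints in different components.
P X (8): add — endpoints in different components.
Q T (8): add — endpoints in different components.
The 6th edge added is P W.

P-W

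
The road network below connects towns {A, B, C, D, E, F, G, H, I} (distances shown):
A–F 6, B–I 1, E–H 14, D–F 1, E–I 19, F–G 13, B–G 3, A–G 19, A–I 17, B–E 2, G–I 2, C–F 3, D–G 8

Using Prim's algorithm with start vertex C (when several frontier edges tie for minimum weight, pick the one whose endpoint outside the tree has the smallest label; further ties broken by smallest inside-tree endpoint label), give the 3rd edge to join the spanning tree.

A-F

Grow the tree from C using Prim:
Step 1: cheapest edge leaving the tree is C–F (3); add F.
Step 2: cheapest edge leaving the tree is D–F (1); add D.
Step 3: cheapest edge leaving the tree is A–F (6); add A.
Step 4: cheapest edge leaving the tree is D–G (8); add G.
Step 5: cheapest edge leaving the tree is G–I (2); add I.
Step 6: cheapest edge leaving the tree is B–I (1); add B.
Step 7: cheapest edge leaving the tree is B–E (2); add E.
Step 8: cheapest edge leaving the tree is E–H (14); add H.
The 3rd edge added is A–F.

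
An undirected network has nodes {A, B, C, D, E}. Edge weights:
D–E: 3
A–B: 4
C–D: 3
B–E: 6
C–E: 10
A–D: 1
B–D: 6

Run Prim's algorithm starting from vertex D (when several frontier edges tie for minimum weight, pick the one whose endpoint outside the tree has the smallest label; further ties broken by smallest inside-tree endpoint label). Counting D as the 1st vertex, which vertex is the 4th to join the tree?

Prim's algorithm from D:
Step 1: frontier [A–D 1, C–D 3, D–E 3, B–D 6] → take A–D (1); add A.
Step 2: frontier [A–B 4, C–D 3, D–E 3, B–D 6] → take C–D (3); add C.
Step 3: frontier [A–B 4, C–E 10, D–E 3, B–D 6] → take D–E (3); add E.
Step 4: frontier [A–B 4, B–D 6, B–E 6] → take A–B (4); add B.
Vertex order: D, A, C, E, B. The 4th vertex is E.

E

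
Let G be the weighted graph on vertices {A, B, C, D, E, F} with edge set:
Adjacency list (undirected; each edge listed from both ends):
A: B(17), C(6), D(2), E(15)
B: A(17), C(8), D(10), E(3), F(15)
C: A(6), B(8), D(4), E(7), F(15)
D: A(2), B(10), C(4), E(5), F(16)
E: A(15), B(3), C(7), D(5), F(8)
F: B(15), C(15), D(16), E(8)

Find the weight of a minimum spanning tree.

22

Prim's algorithm from A:
Step 1: frontier [A-D 2, A-C 6, A-E 15, A-B 17] → take A-D (2); add D.
Step 2: frontier [A-C 6, A-E 15, A-B 17, C-D 4, D-E 5, B-D 10, D-F 16] → take C-D (4); add C.
Step 3: frontier [A-E 15, A-B 17, C-E 7, B-C 8, C-F 15, D-E 5, B-D 10, D-F 16] → take D-E (5); add E.
Step 4: frontier [A-B 17, B-C 8, C-F 15, B-D 10, D-F 16, B-E 3, E-F 8] → take B-E (3); add B.
Step 5: frontier [B-F 15, C-F 15, D-F 16, E-F 8] → take E-F (8); add F.
MST edges: A-D, C-D, D-E, B-E, E-F; total weight 2+4+5+3+8 = 22.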